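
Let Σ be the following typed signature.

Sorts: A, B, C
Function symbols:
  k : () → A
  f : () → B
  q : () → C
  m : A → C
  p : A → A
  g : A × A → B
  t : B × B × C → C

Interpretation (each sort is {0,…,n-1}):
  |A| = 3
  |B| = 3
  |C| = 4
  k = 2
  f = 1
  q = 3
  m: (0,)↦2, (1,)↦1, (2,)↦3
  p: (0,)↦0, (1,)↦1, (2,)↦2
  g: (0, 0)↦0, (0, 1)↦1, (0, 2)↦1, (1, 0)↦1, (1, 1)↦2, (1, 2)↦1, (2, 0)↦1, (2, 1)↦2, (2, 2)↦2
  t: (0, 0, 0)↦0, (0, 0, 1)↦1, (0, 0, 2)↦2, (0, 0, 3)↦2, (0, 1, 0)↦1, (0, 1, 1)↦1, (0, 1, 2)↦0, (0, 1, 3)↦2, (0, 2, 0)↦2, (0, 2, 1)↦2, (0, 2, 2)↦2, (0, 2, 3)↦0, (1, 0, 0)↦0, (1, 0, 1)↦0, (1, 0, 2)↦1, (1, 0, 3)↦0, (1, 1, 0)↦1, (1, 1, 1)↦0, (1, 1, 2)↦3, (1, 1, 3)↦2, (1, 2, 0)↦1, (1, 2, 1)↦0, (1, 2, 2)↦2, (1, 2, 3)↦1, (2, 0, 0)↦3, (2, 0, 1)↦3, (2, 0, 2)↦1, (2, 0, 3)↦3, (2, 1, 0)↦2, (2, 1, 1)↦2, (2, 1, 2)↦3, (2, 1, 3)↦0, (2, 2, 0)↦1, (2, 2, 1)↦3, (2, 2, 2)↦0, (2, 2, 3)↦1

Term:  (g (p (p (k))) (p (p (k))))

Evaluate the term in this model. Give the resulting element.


  k = 2
  (p (k)) = p(2,) = 2
  (p (p (k))) = p(2,) = 2
  k = 2
  (p (k)) = p(2,) = 2
  (p (p (k))) = p(2,) = 2
  (g (p (p (k))) (p (p (k)))) = g(2, 2) = 2

value = 2


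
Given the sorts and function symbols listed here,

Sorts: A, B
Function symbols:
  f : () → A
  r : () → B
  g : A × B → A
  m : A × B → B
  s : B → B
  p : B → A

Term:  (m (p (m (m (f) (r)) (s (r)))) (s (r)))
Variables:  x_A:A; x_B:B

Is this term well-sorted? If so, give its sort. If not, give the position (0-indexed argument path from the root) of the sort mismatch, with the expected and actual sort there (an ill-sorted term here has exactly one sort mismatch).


ill-sorted at position [0, 0, 0]: expected A, got B

        (f) : A
        (r) : B
      (m (f) (r)) : B
        (r) : B
      (s (r)) : B
    (m (m (f) (r)) (s (r))) : ✗ arg 0 at [0, 0, 0] has sort B, expected A
    (r) : B
  (s (r)) : B


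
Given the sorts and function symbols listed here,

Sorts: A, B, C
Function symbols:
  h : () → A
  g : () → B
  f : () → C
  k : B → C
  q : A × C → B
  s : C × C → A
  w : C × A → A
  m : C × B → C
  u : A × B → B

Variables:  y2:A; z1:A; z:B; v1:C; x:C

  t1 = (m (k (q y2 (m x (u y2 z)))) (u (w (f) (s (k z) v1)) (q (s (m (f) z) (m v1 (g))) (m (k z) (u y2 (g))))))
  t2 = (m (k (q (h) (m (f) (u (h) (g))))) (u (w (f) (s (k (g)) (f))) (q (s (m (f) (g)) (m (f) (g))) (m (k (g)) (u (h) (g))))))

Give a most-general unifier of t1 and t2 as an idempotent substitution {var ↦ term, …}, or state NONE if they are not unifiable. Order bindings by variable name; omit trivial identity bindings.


{v1 ↦ (f), x ↦ (f), y2 ↦ (h), z ↦ (g)}


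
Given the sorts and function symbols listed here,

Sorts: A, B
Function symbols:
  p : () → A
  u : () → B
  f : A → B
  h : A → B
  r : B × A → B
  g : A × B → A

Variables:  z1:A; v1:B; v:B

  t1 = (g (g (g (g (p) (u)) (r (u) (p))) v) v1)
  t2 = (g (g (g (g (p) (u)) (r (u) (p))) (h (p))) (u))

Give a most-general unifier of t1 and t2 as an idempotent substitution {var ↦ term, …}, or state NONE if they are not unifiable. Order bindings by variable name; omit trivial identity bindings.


{v ↦ (h (p)), v1 ↦ (u)}


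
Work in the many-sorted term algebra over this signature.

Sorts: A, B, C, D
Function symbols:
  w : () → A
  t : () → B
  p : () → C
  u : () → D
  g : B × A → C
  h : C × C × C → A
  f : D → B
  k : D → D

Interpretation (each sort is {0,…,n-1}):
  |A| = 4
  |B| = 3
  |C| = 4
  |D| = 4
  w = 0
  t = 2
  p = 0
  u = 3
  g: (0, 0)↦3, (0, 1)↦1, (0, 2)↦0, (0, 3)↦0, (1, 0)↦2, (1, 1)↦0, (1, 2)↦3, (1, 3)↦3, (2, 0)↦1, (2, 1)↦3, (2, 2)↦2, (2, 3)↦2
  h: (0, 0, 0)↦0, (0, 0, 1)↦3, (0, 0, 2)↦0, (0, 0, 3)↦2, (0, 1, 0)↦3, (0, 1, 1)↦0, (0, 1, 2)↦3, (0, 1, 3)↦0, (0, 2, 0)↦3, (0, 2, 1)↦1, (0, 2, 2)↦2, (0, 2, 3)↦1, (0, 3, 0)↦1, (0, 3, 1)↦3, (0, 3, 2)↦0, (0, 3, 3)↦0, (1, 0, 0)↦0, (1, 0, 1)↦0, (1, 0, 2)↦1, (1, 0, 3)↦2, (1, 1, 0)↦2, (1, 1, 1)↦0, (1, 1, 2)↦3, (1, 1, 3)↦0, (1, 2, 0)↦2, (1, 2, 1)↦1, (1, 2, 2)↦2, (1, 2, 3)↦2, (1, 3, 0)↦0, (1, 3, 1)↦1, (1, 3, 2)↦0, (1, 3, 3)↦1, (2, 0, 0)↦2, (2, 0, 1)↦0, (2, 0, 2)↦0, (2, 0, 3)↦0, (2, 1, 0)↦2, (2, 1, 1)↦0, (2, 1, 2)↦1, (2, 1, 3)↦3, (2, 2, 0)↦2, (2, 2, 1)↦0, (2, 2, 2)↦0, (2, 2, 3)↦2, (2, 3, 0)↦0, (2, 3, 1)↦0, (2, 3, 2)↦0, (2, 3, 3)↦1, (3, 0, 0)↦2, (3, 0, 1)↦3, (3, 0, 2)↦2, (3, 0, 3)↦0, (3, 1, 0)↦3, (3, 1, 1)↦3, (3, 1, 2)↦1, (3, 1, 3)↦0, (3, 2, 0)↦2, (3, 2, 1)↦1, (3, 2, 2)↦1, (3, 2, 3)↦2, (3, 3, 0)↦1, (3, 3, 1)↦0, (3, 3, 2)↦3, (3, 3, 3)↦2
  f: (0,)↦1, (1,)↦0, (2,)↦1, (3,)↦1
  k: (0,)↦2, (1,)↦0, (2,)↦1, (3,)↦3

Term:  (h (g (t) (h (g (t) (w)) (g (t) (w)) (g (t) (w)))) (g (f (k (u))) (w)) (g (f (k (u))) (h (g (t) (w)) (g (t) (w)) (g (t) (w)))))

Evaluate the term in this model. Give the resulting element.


value = 2

  t = 2
  t = 2
  w = 0
  (g (t) (w)) = g(2, 0) = 1
  t = 2
  w = 0
  (g (t) (w)) = g(2, 0) = 1
  t = 2
  w = 0
  (g (t) (w)) = g(2, 0) = 1
  (h (g (t) (w)) (g (t) (w)) (g (t) (w))) = h(1, 1, 1) = 0
  (g (t) (h (g (t) (w)) (g (t) (w)) (g (t) (w)))) = g(2, 0) = 1
  u = 3
  (k (u)) = k(3,) = 3
  (f (k (u))) = f(3,) = 1
  w = 0
  (g (f (k (u))) (w)) = g(1, 0) = 2
  u = 3
  (k (u)) = k(3,) = 3
  (f (k (u))) = f(3,) = 1
  t = 2
  w = 0
  (g (t) (w)) = g(2, 0) = 1
  t = 2
  w = 0
  (g (t) (w)) = g(2, 0) = 1
  t = 2
  w = 0
  (g (t) (w)) = g(2, 0) = 1
  (h (g (t) (w)) (g (t) (w)) (g (t) (w))) = h(1, 1, 1) = 0
  (g (f (k (u))) (h (g (t) (w)) (g (t) (w)) (g (t) (w)))) = g(1, 0) = 2
  (h (g (t) (h (g (t) (w)) (g (t) (w)) (g (t) (w)))) (g (f (k (u))) (w)) (g (f (k (u))) (h (g (t) (w)) (g (t) (w)) (g (t) (w))))) = h(1, 2, 2) = 2


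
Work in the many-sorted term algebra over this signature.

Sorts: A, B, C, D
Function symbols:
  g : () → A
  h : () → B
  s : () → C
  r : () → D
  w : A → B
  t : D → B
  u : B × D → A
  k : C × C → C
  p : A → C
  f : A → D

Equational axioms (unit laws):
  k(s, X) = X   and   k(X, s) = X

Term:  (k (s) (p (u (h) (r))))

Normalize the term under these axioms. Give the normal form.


1. (k (s) (p (u (h) (r))))  →  (p (u (h) (r)))

normal form = (p (u (h) (r)))


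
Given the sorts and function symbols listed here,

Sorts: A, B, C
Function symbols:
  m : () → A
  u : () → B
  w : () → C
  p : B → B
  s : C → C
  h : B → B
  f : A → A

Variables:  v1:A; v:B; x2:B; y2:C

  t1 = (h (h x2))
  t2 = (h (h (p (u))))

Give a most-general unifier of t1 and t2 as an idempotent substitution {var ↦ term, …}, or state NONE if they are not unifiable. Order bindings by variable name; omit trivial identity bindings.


{x2 ↦ (p (u))}


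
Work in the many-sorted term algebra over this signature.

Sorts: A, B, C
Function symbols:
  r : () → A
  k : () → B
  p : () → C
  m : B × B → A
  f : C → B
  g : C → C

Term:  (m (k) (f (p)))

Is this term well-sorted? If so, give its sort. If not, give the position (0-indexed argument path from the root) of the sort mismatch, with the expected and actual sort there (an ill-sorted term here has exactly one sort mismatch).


well-sorted; sort = A

  (k) : B
    (p) : C
  (f (p)) : B
(m (k) (f (p))) : A


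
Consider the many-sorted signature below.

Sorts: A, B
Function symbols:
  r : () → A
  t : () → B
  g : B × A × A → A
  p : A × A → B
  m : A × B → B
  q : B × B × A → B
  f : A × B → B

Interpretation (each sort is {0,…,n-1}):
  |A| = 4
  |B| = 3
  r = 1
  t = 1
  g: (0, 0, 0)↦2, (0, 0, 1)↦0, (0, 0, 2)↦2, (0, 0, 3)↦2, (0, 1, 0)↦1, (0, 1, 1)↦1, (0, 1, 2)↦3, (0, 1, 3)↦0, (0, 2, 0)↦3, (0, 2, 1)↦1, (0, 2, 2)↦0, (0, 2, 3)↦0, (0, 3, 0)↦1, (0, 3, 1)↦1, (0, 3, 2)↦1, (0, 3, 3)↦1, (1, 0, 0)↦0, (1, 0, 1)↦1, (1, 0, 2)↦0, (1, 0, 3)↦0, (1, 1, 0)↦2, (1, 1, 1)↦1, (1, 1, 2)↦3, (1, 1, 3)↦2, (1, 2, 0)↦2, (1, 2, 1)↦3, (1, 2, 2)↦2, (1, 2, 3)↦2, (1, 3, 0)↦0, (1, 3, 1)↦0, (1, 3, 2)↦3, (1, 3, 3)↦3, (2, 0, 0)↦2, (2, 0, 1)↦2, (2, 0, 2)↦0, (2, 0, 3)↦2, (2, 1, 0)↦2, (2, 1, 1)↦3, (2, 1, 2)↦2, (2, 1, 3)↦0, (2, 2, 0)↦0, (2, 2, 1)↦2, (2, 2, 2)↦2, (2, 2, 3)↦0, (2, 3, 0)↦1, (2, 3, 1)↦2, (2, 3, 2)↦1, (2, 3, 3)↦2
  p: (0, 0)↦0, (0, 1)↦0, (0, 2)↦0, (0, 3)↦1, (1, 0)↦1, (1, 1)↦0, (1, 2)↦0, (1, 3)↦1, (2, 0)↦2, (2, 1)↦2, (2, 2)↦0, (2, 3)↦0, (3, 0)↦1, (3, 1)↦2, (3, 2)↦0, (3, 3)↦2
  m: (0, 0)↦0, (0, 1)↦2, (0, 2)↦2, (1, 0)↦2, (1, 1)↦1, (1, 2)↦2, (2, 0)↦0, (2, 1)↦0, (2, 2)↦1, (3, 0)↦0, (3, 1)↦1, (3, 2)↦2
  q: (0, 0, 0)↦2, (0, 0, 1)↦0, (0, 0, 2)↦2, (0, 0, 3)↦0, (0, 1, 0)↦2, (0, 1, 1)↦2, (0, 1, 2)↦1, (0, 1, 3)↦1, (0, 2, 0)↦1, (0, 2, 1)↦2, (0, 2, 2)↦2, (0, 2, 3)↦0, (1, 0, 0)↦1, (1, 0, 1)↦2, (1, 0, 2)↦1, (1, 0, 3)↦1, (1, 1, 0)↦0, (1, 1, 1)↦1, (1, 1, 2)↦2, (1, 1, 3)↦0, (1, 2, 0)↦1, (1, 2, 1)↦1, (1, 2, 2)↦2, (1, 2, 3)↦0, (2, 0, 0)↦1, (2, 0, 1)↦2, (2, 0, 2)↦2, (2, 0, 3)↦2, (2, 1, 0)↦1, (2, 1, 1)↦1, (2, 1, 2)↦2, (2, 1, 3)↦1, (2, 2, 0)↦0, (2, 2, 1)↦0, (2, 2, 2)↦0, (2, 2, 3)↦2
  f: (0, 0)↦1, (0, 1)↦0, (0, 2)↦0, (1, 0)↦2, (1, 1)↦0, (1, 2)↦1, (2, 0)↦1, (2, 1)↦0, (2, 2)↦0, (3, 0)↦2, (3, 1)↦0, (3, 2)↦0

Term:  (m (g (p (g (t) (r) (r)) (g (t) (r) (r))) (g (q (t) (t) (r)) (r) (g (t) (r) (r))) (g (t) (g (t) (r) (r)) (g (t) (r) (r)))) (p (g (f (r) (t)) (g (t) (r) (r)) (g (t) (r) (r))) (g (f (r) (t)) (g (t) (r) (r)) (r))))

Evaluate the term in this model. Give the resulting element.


value = 2

  t = 1
  r = 1
  r = 1
  (g (t) (r) (r)) = g(1, 1, 1) = 1
  t = 1
  r = 1
  r = 1
  (g (t) (r) (r)) = g(1, 1, 1) = 1
  (p (g (t) (r) (r)) (g (t) (r) (r))) = p(1, 1) = 0
  t = 1
  t = 1
  r = 1
  (q (t) (t) (r)) = q(1, 1, 1) = 1
  r = 1
  t = 1
  r = 1
  r = 1
  (g (t) (r) (r)) = g(1, 1, 1) = 1
  (g (q (t) (t) (r)) (r) (g (t) (r) (r))) = g(1, 1, 1) = 1
  t = 1
  t = 1
  r = 1
  r = 1
  (g (t) (r) (r)) = g(1, 1, 1) = 1
  t = 1
  r = 1
  r = 1
  (g (t) (r) (r)) = g(1, 1, 1) = 1
  (g (t) (g (t) (r) (r)) (g (t) (r) (r))) = g(1, 1, 1) = 1
  (g (p (g (t) (r) (r)) (g (t) (r) (r))) (g (q (t) (t) (r)) (r) (g (t) (r) (r))) (g (t) (g (t) (r) (r)) (g (t) (r) (r)))) = g(0, 1, 1) = 1
  r = 1
  t = 1
  (f (r) (t)) = f(1, 1) = 0
  t = 1
  r = 1
  r = 1
  (g (t) (r) (r)) = g(1, 1, 1) = 1
  t = 1
  r = 1
  r = 1
  (g (t) (r) (r)) = g(1, 1, 1) = 1
  (g (f (r) (t)) (g (t) (r) (r)) (g (t) (r) (r))) = g(0, 1, 1) = 1
  r = 1
  t = 1
  (f (r) (t)) = f(1, 1) = 0
  t = 1
  r = 1
  r = 1
  (g (t) (r) (r)) = g(1, 1, 1) = 1
  r = 1
  (g (f (r) (t)) (g (t) (r) (r)) (r)) = g(0, 1, 1) = 1
  (p (g (f (r) (t)) (g (t) (r) (r)) (g (t) (r) (r))) (g (f (r) (t)) (g (t) (r) (r)) (r))) = p(1, 1) = 0
  (m (g (p (g (t) (r) (r)) (g (t) (r) (r))) (g (q (t) (t) (r)) (r) (g (t) (r) (r))) (g (t) (g (t) (r) (r)) (g (t) (r) (r)))) (p (g (f (r) (t)) (g (t) (r) (r)) (g (t) (r) (r))) (g (f (r) (t)) (g (t) (r) (r)) (r)))) = m(1, 0) = 2


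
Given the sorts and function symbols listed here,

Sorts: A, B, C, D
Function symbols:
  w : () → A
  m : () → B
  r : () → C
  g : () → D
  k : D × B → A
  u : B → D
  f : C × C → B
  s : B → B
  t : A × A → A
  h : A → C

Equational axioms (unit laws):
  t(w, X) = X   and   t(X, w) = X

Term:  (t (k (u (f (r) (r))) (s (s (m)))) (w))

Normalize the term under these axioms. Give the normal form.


1. (t (k (u (f (r) (r))) (s (s (m)))) (w))  →  (k (u (f (r) (r))) (s (s (m))))

normal form = (k (u (f (r) (r))) (s (s (m))))


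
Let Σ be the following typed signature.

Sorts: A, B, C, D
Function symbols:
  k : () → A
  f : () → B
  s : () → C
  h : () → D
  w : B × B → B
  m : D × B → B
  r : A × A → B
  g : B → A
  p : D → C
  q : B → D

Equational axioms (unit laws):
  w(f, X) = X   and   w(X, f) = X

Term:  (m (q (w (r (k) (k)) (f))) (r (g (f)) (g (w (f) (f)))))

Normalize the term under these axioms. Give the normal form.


normal form = (m (q (r (k) (k))) (r (g (f)) (g (f))))

1. (m (q (w (r (k) (k)) (f))) (r (g (f)) (g (w (f) (f)))))  →  (m (q (r (k) (k))) (r (g (f)) (g (w (f) (f)))))
2. (m (q (r (k) (k))) (r (g (f)) (g (w (f) (f)))))  →  (m (q (r (k) (k))) (r (g (f)) (g (f))))


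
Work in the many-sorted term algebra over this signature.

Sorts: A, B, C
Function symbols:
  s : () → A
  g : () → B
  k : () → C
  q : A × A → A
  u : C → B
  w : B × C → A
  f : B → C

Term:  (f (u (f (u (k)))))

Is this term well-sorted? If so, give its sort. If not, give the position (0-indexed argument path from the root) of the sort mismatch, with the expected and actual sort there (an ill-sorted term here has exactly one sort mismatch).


        (k) : C
      (u (k)) : B
    (f (u (k))) : C
  (u (f (u (k)))) : B
(f (u (f (u (k))))) : C

well-sorted; sort = C


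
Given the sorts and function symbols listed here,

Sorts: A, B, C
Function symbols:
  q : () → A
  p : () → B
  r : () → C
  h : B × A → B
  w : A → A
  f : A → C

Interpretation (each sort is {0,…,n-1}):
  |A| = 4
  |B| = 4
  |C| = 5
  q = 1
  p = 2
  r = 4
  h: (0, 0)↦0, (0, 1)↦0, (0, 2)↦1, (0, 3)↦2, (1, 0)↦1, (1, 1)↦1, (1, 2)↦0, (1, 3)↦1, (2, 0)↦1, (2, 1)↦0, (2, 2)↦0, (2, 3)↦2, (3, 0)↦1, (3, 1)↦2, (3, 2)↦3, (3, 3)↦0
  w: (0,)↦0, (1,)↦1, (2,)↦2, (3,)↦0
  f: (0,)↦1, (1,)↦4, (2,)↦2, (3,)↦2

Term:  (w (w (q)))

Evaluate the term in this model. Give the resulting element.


value = 1

  q = 1
  (w (q)) = w(1,) = 1
  (w (w (q))) = w(1,) = 1


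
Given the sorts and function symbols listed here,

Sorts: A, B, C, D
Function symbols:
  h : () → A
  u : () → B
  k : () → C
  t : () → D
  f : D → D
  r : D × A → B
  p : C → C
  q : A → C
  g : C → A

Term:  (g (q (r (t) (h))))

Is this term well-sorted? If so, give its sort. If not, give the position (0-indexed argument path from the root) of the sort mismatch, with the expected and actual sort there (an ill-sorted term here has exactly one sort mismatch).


ill-sorted at position [0, 0]: expected A, got B

      (t) : D
      (h) : A
    (r (t) (h)) : B
  (q (r (t) (h))) : ✗ arg 0 at [0, 0] has sort B, expected A


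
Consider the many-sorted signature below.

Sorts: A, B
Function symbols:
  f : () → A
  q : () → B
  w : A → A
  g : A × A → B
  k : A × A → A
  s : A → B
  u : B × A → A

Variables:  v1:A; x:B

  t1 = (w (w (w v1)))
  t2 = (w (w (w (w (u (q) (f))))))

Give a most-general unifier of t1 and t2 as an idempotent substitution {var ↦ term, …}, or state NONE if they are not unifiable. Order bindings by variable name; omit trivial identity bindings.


{v1 ↦ (w (u (q) (f)))}


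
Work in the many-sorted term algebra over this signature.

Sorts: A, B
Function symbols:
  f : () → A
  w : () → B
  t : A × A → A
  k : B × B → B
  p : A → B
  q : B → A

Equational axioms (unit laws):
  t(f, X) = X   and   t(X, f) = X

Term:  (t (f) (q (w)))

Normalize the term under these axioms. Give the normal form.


normal form = (q (w))

1. (t (f) (q (w)))  →  (q (w))


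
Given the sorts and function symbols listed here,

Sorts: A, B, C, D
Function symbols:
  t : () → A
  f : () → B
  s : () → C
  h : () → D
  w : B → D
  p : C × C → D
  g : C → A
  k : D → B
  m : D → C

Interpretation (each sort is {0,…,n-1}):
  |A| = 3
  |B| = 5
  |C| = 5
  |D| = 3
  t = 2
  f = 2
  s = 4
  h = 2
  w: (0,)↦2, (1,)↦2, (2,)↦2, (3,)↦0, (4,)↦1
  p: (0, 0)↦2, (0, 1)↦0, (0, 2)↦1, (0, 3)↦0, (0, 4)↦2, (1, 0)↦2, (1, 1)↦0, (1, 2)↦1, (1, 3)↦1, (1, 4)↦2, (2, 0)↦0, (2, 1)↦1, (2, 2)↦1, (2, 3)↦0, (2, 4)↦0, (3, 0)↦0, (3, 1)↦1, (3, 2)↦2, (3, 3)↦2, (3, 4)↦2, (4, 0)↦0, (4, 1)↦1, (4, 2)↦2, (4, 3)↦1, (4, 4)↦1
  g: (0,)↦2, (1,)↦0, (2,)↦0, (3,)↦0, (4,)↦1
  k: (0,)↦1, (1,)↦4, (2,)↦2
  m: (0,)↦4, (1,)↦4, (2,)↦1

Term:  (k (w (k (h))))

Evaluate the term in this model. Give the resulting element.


  h = 2
  (k (h)) = k(2,) = 2
  (w (k (h))) = w(2,) = 2
  (k (w (k (h)))) = k(2,) = 2

value = 2


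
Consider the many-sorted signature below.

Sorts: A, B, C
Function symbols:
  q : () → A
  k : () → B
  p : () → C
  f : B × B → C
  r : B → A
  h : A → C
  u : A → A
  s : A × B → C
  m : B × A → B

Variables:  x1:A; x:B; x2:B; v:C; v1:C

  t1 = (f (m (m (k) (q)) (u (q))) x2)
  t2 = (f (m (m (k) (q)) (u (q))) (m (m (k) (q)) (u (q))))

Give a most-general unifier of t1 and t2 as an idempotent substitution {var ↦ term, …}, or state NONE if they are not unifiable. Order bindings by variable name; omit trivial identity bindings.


{x2 ↦ (m (m (k) (q)) (u (q)))}


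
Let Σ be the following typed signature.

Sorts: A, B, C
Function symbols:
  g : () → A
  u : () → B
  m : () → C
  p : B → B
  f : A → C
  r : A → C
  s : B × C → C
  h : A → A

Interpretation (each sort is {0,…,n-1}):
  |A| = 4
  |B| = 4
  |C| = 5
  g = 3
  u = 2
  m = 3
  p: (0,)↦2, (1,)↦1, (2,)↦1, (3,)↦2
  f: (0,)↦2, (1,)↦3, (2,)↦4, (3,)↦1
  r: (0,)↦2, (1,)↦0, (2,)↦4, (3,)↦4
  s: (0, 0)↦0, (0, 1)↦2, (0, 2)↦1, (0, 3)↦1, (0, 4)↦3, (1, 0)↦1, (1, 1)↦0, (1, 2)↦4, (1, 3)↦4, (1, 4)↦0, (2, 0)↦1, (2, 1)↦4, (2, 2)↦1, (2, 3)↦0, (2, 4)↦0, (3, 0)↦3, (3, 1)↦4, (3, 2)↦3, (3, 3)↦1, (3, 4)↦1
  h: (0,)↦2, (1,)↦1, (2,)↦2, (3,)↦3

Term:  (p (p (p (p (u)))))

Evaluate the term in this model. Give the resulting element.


value = 1

  u = 2
  (p (u)) = p(2,) = 1
  (p (p (u))) = p(1,) = 1
  (p (p (p (u)))) = p(1,) = 1
  (p (p (p (p (u))))) = p(1,) = 1


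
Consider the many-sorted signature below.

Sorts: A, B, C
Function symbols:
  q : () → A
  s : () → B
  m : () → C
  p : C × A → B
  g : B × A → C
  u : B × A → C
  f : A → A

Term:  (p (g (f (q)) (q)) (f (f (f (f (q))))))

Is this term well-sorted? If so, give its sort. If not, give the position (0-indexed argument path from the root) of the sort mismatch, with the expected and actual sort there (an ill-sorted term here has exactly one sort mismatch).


ill-sorted at position [0, 0]: expected B, got A

      (q) : A
    (f (q)) : A
    (q) : A
  (g (f (q)) (q)) : ✗ arg 0 at [0, 0] has sort A, expected B
          (q) : A
        (f (q)) : A
      (f (f (q))) : A
    (f (f (f (q)))) : A
  (f (f (f (f (q))))) : A


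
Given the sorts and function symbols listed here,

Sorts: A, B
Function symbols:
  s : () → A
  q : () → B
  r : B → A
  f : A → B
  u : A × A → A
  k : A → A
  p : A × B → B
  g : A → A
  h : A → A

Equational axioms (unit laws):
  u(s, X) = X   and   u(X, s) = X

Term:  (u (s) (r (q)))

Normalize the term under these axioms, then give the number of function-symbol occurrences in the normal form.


size = 2

1. (u (s) (r (q)))  →  (r (q))
normal form: (r (q))


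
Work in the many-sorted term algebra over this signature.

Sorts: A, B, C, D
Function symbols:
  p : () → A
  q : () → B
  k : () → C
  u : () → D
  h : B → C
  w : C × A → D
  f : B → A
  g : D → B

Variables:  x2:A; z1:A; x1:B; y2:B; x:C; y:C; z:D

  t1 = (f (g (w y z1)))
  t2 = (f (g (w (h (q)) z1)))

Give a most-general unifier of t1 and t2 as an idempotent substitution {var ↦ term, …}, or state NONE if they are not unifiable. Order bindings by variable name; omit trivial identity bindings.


{y ↦ (h (q))}


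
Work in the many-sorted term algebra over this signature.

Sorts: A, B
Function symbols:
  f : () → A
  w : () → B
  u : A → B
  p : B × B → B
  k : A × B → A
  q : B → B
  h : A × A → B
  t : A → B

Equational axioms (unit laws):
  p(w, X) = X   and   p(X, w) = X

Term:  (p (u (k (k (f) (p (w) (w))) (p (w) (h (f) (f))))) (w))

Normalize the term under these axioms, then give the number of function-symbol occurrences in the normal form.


1. (p (u (k (k (f) (p (w) (w))) (p (w) (h (f) (f))))) (w))  →  (u (k (k (f) (p (w) (w))) (p (w) (h (f) (f)))))
2. (u (k (k (f) (p (w) (w))) (p (w) (h (f) (f)))))  →  (u (k (k (f) (w)) (p (w) (h (f) (f)))))
3. (u (k (k (f) (w)) (p (w) (h (f) (f)))))  →  (u (k (k (f) (w)) (h (f) (f))))
normal form: (u (k (k (f) (w)) (h (f) (f))))

size = 8


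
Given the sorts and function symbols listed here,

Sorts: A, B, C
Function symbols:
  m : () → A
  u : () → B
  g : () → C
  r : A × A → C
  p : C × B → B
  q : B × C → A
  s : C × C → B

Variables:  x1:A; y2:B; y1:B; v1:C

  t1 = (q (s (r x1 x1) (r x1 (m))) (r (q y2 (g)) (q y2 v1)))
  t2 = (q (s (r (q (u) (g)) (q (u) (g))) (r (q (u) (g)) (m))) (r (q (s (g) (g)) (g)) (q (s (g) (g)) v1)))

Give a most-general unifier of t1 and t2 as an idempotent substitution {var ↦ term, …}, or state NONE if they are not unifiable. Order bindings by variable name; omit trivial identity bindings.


{x1 ↦ (q (u) (g)), y2 ↦ (s (g) (g))}


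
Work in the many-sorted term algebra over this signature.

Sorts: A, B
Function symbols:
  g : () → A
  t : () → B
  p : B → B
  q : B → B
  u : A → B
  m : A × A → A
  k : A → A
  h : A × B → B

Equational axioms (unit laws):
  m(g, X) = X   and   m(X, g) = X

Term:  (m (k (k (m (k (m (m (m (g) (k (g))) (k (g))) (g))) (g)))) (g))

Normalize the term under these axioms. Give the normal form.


1. (m (k (k (m (k (m (m (m (g) (k (g))) (k (g))) (g))) (g)))) (g))  →  (k (k (m (k (m (m (m (g) (k (g))) (k (g))) (g))) (g))))
2. (k (k (m (k (m (m (m (g) (k (g))) (k (g))) (g))) (g))))  →  (k (k (k (m (m (m (g) (k (g))) (k (g))) (g)))))
3. (k (k (k (m (m (m (g) (k (g))) (k (g))) (g)))))  →  (k (k (k (m (m (g) (k (g))) (k (g))))))
4. (k (k (k (m (m (g) (k (g))) (k (g))))))  →  (k (k (k (m (k (g)) (k (g))))))

normal form = (k (k (k (m (k (g)) (k (g))))))


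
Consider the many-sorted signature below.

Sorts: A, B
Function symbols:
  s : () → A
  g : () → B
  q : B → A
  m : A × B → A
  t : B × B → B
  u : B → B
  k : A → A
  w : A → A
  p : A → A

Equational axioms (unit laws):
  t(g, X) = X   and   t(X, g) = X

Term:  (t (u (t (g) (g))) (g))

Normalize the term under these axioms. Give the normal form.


normal form = (u (g))

1. (t (u (t (g) (g))) (g))  →  (u (t (g) (g)))
2. (u (t (g) (g)))  →  (u (g))


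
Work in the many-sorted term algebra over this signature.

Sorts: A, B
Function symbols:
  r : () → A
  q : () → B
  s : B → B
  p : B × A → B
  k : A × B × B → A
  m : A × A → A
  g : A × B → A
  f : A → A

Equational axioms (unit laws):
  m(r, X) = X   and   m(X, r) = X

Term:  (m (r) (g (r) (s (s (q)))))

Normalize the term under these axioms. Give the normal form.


1. (m (r) (g (r) (s (s (q)))))  →  (g (r) (s (s (q))))

normal form = (g (r) (s (s (q))))


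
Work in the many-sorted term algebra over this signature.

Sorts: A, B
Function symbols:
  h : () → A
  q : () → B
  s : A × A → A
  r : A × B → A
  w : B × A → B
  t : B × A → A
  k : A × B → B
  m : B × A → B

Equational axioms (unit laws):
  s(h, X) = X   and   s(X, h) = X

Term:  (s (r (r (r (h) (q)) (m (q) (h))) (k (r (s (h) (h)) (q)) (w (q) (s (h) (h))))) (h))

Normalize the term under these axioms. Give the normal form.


1. (s (r (r (r (h) (q)) (m (q) (h))) (k (r (s (h) (h)) (q)) (w (q) (s (h) (h))))) (h))  →  (r (r (r (h) (q)) (m (q) (h))) (k (r (s (h) (h)) (q)) (w (q) (s (h) (h)))))
2. (r (r (r (h) (q)) (m (q) (h))) (k (r (s (h) (h)) (q)) (w (q) (s (h) (h)))))  →  (r (r (r (h) (q)) (m (q) (h))) (k (r (h) (q)) (w (q) (s (h) (h)))))
3. (r (r (r (h) (q)) (m (q) (h))) (k (r (h) (q)) (w (q) (s (h) (h)))))  →  (r (r (r (h) (q)) (m (q) (h))) (k (r (h) (q)) (w (q) (h))))

normal form = (r (r (r (h) (q)) (m (q) (h))) (k (r (h) (q)) (w (q) (h))))


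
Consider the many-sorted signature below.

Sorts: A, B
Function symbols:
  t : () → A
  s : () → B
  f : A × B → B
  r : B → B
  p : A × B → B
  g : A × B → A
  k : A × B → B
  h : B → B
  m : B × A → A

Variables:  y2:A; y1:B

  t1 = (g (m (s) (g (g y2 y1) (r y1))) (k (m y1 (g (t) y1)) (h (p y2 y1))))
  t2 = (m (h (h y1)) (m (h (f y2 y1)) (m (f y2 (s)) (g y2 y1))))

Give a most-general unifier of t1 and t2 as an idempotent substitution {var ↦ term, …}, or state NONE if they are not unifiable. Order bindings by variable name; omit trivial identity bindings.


NONE (not unifiable)

head clash or occurs-check failure — not unifiable


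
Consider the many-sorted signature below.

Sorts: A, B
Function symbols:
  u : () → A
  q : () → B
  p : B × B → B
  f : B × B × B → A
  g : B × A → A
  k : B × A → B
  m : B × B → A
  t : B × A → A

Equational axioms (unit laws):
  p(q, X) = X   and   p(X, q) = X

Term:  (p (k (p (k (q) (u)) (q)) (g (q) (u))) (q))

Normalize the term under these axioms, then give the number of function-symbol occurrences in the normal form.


size = 7

1. (p (k (p (k (q) (u)) (q)) (g (q) (u))) (q))  →  (k (p (k (q) (u)) (q)) (g (q) (u)))
2. (k (p (k (q) (u)) (q)) (g (q) (u)))  →  (k (k (q) (u)) (g (q) (u)))
normal form: (k (k (q) (u)) (g (q) (u)))


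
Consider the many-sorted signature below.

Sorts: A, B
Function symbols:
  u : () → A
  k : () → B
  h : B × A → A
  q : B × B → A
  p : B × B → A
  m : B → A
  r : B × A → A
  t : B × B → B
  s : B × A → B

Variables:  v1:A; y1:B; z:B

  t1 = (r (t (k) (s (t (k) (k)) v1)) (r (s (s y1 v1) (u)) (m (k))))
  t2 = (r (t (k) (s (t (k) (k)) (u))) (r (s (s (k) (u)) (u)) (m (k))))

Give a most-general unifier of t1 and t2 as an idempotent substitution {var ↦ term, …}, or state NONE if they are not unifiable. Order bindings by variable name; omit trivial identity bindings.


{v1 ↦ (u), y1 ↦ (k)}


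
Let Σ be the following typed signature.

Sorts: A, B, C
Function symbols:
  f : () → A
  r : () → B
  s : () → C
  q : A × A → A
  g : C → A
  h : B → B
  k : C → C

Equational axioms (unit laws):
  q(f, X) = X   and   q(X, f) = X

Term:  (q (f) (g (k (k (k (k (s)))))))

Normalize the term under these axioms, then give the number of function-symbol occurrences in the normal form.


1. (q (f) (g (k (k (k (k (s)))))))  →  (g (k (k (k (k (s))))))
normal form: (g (k (k (k (k (s))))))

size = 6


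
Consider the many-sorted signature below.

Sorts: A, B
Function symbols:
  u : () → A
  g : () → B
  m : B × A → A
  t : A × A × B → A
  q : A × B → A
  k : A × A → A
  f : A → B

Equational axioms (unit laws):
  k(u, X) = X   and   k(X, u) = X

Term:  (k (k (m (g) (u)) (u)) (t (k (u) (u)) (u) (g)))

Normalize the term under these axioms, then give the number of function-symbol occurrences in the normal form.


size = 8

1. (k (k (m (g) (u)) (u)) (t (k (u) (u)) (u) (g)))  →  (k (m (g) (u)) (t (k (u) (u)) (u) (g)))
2. (k (m (g) (u)) (t (k (u) (u)) (u) (g)))  →  (k (m (g) (u)) (t (u) (u) (g)))
normal form: (k (m (g) (u)) (t (u) (u) (g)))


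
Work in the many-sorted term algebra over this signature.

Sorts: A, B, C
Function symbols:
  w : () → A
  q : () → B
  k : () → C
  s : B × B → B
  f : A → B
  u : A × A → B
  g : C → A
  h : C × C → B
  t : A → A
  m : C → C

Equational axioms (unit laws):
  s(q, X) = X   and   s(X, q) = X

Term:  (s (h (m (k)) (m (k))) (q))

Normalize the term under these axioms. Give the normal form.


normal form = (h (m (k)) (m (k)))

1. (s (h (m (k)) (m (k))) (q))  →  (h (m (k)) (m (k)))


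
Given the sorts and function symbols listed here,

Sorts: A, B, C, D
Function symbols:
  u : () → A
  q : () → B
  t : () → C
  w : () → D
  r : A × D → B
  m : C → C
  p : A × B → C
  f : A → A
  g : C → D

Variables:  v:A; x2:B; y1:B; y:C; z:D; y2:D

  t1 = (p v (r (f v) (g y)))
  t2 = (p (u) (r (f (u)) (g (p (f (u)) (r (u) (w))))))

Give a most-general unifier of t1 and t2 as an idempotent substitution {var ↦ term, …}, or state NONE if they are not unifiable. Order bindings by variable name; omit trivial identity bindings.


{v ↦ (u), y ↦ (p (f (u)) (r (u) (w)))}


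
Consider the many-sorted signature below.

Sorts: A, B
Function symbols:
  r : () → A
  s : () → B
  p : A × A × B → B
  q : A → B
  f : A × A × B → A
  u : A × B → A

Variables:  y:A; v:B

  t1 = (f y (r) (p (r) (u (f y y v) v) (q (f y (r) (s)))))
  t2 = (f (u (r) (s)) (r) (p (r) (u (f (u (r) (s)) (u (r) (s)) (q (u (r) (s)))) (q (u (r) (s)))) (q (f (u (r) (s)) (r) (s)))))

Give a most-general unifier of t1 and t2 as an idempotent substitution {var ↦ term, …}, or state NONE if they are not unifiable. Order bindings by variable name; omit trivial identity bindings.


{v ↦ (q (u (r) (s))), y ↦ (u (r) (s))}


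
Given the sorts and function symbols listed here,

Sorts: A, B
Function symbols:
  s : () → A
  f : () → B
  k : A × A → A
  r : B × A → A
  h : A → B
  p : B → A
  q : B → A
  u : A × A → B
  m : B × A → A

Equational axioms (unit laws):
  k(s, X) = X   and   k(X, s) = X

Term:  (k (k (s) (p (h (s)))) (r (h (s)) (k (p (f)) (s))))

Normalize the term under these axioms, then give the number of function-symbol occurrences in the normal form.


1. (k (k (s) (p (h (s)))) (r (h (s)) (k (p (f)) (s))))  →  (k (p (h (s))) (r (h (s)) (k (p (f)) (s))))
2. (k (p (h (s))) (r (h (s)) (k (p (f)) (s))))  →  (k (p (h (s))) (r (h (s)) (p (f))))
normal form: (k (p (h (s))) (r (h (s)) (p (f))))

size = 9


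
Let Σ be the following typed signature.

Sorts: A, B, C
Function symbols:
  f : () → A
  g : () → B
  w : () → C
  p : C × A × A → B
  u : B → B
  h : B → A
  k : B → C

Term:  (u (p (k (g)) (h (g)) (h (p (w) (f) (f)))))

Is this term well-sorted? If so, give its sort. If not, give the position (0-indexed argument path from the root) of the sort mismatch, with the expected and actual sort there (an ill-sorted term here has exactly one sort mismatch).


well-sorted; sort = B

      (g) : B
    (k (g)) : C
      (g) : B
    (h (g)) : A
        (w) : C
        (f) : A
        (f) : A
      (p (w) (f) (f)) : B
    (h (p (w) (f) (f))) : A
  (p (k (g)) (h (g)) (h (p (w) (f) (f)))) : B
(u (p (k (g)) (h (g)) (h (p (w) (f) (f))))) : B


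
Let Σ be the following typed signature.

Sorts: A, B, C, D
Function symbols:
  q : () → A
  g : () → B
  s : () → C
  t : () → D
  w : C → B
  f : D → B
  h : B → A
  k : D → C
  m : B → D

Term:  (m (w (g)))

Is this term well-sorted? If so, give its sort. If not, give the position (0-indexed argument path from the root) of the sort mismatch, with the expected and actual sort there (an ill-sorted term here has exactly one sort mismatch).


ill-sorted at position [0, 0]: expected C, got B

    (g) : B
  (w (g)) : ✗ arg 0 at [0, 0] has sort B, expected C


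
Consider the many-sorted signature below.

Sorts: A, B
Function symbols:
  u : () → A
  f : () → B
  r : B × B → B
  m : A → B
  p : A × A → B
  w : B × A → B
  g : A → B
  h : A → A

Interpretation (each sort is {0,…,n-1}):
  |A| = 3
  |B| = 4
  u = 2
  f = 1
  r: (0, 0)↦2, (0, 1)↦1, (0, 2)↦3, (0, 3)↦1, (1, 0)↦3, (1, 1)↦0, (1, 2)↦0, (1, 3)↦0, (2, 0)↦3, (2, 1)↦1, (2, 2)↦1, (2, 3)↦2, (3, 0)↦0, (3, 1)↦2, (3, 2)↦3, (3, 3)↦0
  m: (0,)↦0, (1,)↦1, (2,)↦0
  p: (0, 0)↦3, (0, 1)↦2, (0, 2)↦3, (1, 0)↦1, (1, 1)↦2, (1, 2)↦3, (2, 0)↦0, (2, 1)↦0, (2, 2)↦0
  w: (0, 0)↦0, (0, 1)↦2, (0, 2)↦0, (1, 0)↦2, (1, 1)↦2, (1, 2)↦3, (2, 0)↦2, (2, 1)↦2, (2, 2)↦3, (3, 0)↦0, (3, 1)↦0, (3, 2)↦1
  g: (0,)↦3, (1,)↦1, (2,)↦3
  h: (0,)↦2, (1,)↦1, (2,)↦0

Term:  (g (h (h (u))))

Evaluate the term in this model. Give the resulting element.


value = 3

  u = 2
  (h (u)) = h(2,) = 0
  (h (h (u))) = h(0,) = 2
  (g (h (h (u)))) = g(2,) = 3


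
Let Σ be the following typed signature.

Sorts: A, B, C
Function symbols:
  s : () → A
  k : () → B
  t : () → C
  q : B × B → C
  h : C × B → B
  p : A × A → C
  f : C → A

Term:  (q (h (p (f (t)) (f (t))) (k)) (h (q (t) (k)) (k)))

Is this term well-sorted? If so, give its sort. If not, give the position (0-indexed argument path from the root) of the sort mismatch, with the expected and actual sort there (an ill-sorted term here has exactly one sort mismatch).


        (t) : C
      (f (t)) : A
        (t) : C
      (f (t)) : A
    (p (f (t)) (f (t))) : C
    (k) : B
  (h (p (f (t)) (f (t))) (k)) : B
      (t) : C
      (k) : B
    (q (t) (k)) : ✗ arg 0 at [1, 0, 0] has sort C, expected B
    (k) : B

ill-sorted at position [1, 0, 0]: expected B, got C


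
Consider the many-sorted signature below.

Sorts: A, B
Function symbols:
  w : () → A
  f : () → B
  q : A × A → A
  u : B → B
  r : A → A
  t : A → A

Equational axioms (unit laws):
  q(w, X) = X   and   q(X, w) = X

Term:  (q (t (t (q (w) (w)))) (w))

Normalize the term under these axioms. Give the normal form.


1. (q (t (t (q (w) (w)))) (w))  →  (t (t (q (w) (w))))
2. (t (t (q (w) (w))))  →  (t (t (w)))

normal form = (t (t (w)))


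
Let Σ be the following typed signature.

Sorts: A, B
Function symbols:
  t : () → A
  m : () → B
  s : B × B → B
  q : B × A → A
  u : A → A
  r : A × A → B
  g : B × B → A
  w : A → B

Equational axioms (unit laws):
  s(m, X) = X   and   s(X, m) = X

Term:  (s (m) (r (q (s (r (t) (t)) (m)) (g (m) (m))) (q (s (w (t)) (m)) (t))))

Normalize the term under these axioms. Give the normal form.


1. (s (m) (r (q (s (r (t) (t)) (m)) (g (m) (m))) (q (s (w (t)) (m)) (t))))  →  (r (q (s (r (t) (t)) (m)) (g (m) (m))) (q (s (w (t)) (m)) (t)))
2. (r (q (s (r (t) (t)) (m)) (g (m) (m))) (q (s (w (t)) (m)) (t)))  →  (r (q (r (t) (t)) (g (m) (m))) (q (s (w (t)) (m)) (t)))
3. (r (q (r (t) (t)) (g (m) (m))) (q (s (w (t)) (m)) (t)))  →  (r (q (r (t) (t)) (g (m) (m))) (q (w (t)) (t)))

normal form = (r (q (r (t) (t)) (g (m) (m))) (q (w (t)) (t)))


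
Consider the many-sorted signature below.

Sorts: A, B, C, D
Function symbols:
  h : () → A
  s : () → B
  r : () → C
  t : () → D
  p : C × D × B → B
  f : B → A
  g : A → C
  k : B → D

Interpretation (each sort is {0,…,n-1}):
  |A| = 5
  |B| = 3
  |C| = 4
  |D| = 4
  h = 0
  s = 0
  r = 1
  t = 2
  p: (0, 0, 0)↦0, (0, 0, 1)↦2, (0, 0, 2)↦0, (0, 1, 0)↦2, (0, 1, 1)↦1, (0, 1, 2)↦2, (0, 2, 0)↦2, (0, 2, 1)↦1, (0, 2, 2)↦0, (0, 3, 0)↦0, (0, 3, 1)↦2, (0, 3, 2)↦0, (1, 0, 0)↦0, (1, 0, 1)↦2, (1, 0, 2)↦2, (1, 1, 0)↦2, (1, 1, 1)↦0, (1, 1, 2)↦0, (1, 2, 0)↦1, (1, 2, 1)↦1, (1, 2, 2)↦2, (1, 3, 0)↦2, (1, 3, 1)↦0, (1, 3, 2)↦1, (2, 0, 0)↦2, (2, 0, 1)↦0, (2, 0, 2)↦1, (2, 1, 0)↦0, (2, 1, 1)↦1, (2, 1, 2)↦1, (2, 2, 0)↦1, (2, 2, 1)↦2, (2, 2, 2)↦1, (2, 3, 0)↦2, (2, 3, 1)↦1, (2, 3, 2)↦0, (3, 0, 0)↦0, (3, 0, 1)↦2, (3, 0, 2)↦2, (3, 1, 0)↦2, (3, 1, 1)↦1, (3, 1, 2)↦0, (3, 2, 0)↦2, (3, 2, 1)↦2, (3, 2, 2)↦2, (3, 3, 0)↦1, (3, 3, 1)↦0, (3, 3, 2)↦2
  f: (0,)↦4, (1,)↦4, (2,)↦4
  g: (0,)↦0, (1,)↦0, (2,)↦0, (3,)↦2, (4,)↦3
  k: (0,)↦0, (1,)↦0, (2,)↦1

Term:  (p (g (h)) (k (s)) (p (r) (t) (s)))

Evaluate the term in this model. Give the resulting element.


  h = 0
  (g (h)) = g(0,) = 0
  s = 0
  (k (s)) = k(0,) = 0
  r = 1
  t = 2
  s = 0
  (p (r) (t) (s)) = p(1, 2, 0) = 1
  (p (g (h)) (k (s)) (p (r) (t) (s))) = p(0, 0, 1) = 2

value = 2


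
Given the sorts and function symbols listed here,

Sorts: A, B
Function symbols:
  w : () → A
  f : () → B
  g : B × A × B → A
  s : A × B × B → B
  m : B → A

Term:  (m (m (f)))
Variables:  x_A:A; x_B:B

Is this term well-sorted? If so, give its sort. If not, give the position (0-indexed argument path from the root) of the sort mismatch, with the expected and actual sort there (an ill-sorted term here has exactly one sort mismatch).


    (f) : B
  (m (f)) : A
(m (m (f))) : ✗ arg 0 at [0] has sort A, expected B

ill-sorted at position [0]: expected B, got A


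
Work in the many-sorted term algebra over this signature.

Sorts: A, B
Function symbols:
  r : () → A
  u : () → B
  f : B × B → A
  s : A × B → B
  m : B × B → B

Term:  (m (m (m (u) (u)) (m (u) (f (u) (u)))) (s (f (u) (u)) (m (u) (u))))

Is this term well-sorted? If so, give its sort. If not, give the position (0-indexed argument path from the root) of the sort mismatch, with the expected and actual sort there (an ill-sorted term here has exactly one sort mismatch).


      (u) : B
      (u) : B
    (m (u) (u)) : B
      (u) : B
        (u) : B
        (u) : B
      (f (u) (u)) : A
    (m (u) (f (u) (u))) : ✗ arg 1 at [0, 1, 1] has sort A, expected B
      (u) : B
      (u) : B
    (f (u) (u)) : A
      (u) : B
      (u) : B
    (m (u) (u)) : B
  (s (f (u) (u)) (m (u) (u))) : B

ill-sorted at position [0, 1, 1]: expected B, got A


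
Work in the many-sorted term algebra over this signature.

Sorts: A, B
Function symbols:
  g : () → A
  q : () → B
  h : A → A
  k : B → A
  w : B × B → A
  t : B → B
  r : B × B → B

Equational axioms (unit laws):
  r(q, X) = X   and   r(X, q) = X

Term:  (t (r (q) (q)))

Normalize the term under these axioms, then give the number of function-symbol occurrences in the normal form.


size = 2

1. (t (r (q) (q)))  →  (t (q))
normal form: (t (q))


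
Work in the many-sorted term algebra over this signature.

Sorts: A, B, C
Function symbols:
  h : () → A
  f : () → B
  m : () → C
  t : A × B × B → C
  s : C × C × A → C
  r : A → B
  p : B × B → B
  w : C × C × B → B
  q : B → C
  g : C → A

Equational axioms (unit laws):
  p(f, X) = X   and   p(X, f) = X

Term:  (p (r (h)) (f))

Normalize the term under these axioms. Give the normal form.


normal form = (r (h))

1. (p (r (h)) (f))  →  (r (h))


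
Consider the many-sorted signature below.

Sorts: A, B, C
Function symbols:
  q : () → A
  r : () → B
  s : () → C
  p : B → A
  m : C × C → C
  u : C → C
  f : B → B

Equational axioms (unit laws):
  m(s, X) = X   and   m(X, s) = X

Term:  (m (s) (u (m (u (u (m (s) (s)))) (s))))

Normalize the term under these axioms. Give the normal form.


1. (m (s) (u (m (u (u (m (s) (s)))) (s))))  →  (u (m (u (u (m (s) (s)))) (s)))
2. (u (m (u (u (m (s) (s)))) (s)))  →  (u (u (u (m (s) (s)))))
3. (u (u (u (m (s) (s)))))  →  (u (u (u (s))))

normal form = (u (u (u (s))))


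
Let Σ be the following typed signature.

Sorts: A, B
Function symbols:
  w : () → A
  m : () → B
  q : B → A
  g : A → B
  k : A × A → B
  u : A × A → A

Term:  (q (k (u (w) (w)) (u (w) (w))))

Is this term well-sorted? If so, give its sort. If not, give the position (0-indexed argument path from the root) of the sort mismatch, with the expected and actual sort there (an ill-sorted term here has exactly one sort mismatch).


well-sorted; sort = A

      (w) : A
      (w) : A
    (u (w) (w)) : A
      (w) : A
      (w) : A
    (u (w) (w)) : A
  (k (u (w) (w)) (u (w) (w))) : B
(q (k (u (w) (w)) (u (w) (w)))) : A


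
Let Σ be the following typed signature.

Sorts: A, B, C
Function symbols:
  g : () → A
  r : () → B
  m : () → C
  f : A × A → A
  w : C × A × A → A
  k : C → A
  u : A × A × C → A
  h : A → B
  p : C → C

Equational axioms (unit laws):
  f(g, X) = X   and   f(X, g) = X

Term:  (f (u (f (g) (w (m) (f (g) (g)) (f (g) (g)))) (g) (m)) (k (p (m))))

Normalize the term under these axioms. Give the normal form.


1. (f (u (f (g) (w (m) (f (g) (g)) (f (g) (g)))) (g) (m)) (k (p (m))))  →  (f (u (w (m) (f (g) (g)) (f (g) (g))) (g) (m)) (k (p (m))))
2. (f (u (w (m) (f (g) (g)) (f (g) (g))) (g) (m)) (k (p (m))))  →  (f (u (w (m) (g) (f (g) (g))) (g) (m)) (k (p (m))))
3. (f (u (w (m) (g) (f (g) (g))) (g) (m)) (k (p (m))))  →  (f (u (w (m) (g) (g)) (g) (m)) (k (p (m))))

normal form = (f (u (w (m) (g) (g)) (g) (m)) (k (p (m))))


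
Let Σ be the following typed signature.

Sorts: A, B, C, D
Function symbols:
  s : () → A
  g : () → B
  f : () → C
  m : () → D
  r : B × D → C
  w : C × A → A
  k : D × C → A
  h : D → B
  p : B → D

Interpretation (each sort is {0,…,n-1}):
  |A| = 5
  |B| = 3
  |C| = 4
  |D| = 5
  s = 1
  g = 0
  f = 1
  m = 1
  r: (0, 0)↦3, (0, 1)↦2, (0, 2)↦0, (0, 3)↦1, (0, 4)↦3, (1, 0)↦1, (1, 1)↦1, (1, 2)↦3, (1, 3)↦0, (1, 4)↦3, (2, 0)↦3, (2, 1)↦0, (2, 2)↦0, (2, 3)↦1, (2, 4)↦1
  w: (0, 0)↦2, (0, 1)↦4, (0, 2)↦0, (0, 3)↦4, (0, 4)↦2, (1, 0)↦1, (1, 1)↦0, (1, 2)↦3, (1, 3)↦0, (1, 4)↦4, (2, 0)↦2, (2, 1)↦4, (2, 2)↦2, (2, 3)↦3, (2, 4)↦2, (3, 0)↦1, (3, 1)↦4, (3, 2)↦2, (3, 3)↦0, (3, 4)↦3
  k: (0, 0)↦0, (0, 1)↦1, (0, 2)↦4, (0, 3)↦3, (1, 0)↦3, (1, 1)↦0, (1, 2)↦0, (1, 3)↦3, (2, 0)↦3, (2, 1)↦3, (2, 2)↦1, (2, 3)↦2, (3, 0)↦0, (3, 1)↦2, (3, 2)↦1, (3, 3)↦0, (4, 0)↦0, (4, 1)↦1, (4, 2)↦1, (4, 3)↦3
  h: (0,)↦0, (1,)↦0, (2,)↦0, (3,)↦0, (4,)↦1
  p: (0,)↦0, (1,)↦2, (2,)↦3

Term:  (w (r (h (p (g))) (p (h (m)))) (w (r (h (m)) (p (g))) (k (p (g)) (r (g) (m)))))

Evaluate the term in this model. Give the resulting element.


  g = 0
  (p (g)) = p(0,) = 0
  (h (p (g))) = h(0,) = 0
  m = 1
  (h (m)) = h(1,) = 0
  (p (h (m))) = p(0,) = 0
  (r (h (p (g))) (p (h (m)))) = r(0, 0) = 3
  m = 1
  (h (m)) = h(1,) = 0
  g = 0
  (p (g)) = p(0,) = 0
  (r (h (m)) (p (g))) = r(0, 0) = 3
  g = 0
  (p (g)) = p(0,) = 0
  g = 0
  m = 1
  (r (g) (m)) = r(0, 1) = 2
  (k (p (g)) (r (g) (m))) = k(0, 2) = 4
  (w (r (h (m)) (p (g))) (k (p (g)) (r (g) (m)))) = w(3, 4) = 3
  (w (r (h (p (g))) (p (h (m)))) (w (r (h (m)) (p (g))) (k (p (g)) (r (g) (m))))) = w(3, 3) = 0

value = 0
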